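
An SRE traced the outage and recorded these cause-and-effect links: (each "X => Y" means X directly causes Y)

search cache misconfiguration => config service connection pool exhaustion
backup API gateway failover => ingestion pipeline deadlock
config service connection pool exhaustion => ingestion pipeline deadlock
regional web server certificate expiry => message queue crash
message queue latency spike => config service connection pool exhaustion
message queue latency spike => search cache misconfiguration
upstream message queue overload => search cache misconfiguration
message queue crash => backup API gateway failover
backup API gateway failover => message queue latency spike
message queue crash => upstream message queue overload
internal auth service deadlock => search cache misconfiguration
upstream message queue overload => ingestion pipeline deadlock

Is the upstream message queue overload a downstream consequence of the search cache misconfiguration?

No

The search cache misconfiguration leads to the config service connection pool exhaustion, the ingestion pipeline deadlock; the upstream message queue overload is not among them.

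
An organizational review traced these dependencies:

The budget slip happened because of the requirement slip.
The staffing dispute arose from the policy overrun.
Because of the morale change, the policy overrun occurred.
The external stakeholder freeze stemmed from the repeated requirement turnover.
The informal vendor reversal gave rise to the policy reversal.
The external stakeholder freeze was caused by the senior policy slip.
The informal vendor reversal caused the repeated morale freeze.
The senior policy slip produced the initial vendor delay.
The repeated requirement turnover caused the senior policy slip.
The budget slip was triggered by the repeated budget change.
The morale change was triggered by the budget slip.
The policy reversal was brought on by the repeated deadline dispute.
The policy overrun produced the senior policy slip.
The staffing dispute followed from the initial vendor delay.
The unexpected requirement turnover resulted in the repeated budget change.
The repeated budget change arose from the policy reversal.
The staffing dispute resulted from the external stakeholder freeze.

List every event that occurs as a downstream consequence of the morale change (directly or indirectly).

Direct effects: the policy overrun.
2 steps out: the senior policy slip, the staffing dispute.
3 steps out: the initial vendor delay, the external stakeholder freeze.
Not reachable from it: the repeated deadline dispute, the informal vendor reversal, the requirement slip, the policy reversal, the unexpected requirement turnover, the repeated budget change, the budget slip, the repeated morale freeze, the repeated requirement turnover.

the external stakeholder freeze, the initial vendor delay, the policy overrun, the senior policy slip, the staffing dispute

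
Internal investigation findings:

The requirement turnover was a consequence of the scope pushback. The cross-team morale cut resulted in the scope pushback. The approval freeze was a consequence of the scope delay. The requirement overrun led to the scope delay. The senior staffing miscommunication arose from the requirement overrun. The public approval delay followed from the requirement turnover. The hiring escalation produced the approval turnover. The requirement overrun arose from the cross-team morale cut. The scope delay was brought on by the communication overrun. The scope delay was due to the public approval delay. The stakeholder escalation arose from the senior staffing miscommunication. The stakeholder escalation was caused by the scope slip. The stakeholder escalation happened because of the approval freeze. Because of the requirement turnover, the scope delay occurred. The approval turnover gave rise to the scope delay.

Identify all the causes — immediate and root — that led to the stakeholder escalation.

Immediate causes of the stakeholder escalation: the scope slip, the senior staffing miscommunication, the approval freeze.
Further upstream: the cross-team morale cut, the requirement overrun, the scope pushback, the hiring escalation, the requirement turnover, the public approval delay, the communication overrun, the approval turnover, the scope delay.

the approval freeze, the approval turnover, the communication overrun, the cross-team morale cut, the hiring escalation, the public approval delay, the requirement overrun, the requirement turnover, the scope delay, the scope pushback, the scope slip, the senior staffing miscommunication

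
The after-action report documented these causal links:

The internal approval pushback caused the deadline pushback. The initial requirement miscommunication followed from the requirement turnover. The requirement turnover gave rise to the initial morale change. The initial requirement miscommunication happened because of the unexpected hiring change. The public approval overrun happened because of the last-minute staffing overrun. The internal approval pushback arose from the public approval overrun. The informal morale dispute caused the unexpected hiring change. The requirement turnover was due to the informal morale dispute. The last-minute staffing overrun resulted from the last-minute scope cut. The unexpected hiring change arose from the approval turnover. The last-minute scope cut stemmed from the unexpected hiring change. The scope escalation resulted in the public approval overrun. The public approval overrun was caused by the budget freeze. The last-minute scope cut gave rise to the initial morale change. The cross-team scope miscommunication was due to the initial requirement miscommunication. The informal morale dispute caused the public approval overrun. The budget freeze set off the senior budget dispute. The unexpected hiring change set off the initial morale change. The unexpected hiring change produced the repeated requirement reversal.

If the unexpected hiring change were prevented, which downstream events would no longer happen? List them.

the last-minute scope cut, the last-minute staffing overrun, the repeated requirement reversal

Downstream of the unexpected hiring change: the repeated requirement reversal, the last-minute scope cut, the last-minute staffing overrun, the initial morale change, the initial requirement miscommunication, the public approval overrun, the internal approval pushback, the cross-team scope miscommunication, the deadline pushback.
Of those, still caused via another path: the initial morale change, the initial requirement miscommunication, the public approval overrun, the internal approval pushback, the cross-team scope miscommunication, the deadline pushback.
The remainder have no surviving cause.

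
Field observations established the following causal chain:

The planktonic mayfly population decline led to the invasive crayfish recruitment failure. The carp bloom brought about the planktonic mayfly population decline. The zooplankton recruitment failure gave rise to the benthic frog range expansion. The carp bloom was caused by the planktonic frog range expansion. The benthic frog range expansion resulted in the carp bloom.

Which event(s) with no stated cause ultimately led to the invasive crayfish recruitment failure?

Tracing upstream from the invasive crayfish recruitment failure: the invasive crayfish recruitment failure ← the planktonic mayfly population decline ← the carp bloom ← the planktonic frog range expansion.
A separate upstream branch: the invasive crayfish recruitment failure ← the planktonic mayfly population decline ← the carp bloom ← the benthic frog range expansion ← the zooplankton recruitment failure.
Each of those chain origins has no stated cause.

the planktonic frog range expansion, the zooplankton recruitment failure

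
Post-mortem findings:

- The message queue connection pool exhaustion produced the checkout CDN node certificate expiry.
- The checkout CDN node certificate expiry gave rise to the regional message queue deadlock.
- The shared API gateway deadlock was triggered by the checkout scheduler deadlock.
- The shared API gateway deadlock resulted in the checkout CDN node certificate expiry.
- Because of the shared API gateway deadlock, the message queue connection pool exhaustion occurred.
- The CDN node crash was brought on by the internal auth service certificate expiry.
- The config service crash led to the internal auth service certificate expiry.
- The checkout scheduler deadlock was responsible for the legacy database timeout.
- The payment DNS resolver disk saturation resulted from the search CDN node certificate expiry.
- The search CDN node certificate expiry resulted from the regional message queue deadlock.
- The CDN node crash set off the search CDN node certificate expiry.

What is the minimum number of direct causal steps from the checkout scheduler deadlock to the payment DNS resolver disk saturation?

Shortest chain: the checkout scheduler deadlock → the shared API gateway deadlock → the checkout CDN node certificate expiry → the regional message queue deadlock → the search CDN node certificate expiry → the payment DNS resolver disk saturation.

5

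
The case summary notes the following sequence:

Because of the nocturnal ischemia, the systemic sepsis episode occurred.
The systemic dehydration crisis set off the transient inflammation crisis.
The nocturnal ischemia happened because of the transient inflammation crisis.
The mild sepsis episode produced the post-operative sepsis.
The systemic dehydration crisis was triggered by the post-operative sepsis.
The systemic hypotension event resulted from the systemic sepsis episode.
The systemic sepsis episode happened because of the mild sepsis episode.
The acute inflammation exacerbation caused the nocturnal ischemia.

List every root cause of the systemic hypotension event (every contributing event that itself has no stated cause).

the acute inflammation exacerbation, the mild sepsis episode

Tracing upstream from the systemic hypotension event: the systemic hypotension event ← the systemic sepsis episode ← the mild sepsis episode.
A separate upstream branch: the systemic hypotension event ← the systemic sepsis episode ← the nocturnal ischemia ← the acute inflammation exacerbation.
Each of those chain origins has no stated cause.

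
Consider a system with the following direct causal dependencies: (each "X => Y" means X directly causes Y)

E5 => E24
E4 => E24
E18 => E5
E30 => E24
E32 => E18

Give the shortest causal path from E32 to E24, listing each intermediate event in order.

E32 → E18
E18 → E5
E5 → E24
Length: 3 steps.

E32 → E18 → E5 → E24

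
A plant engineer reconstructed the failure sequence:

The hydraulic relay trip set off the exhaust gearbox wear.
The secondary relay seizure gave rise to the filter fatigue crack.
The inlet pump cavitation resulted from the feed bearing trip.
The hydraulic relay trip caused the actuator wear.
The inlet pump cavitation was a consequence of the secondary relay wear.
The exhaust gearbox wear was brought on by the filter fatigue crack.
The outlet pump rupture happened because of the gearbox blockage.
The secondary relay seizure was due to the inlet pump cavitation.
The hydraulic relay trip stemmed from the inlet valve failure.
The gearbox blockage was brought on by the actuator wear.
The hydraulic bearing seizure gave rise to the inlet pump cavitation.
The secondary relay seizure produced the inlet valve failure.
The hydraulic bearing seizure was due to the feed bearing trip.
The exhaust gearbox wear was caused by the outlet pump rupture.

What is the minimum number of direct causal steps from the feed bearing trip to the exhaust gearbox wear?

Shortest chain: the feed bearing trip → the inlet pump cavitation → the secondary relay seizure → the filter fatigue crack → the exhaust gearbox wear.

4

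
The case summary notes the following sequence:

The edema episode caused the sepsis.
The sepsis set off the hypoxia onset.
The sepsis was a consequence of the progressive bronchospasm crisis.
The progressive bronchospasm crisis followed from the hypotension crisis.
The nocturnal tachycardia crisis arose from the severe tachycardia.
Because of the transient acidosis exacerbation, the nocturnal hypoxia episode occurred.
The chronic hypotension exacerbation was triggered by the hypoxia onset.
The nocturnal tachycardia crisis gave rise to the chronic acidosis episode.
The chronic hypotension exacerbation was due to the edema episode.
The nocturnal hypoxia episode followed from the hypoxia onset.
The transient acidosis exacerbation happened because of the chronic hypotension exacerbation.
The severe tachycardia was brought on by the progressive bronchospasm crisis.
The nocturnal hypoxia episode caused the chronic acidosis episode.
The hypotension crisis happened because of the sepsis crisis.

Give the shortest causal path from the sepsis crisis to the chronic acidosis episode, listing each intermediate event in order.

the sepsis crisis → the hypotension crisis → the progressive bronchospasm crisis → the severe tachycardia → the nocturnal tachycardia crisis → the chronic acidosis episode

the sepsis crisis → the hypotension crisis
the hypotension crisis → the progressive bronchospasm crisis
the progressive bronchospasm crisis → the severe tachycardia
the severe tachycardia → the nocturnal tachycardia crisis
the nocturnal tachycardia crisis → the chronic acidosis episode
Length: 5 steps.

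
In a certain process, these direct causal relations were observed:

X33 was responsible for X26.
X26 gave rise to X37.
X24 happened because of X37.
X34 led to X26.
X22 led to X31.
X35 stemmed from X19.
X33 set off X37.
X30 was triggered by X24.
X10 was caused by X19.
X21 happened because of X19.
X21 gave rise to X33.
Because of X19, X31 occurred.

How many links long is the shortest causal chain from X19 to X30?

5

Shortest chain: X19 → X21 → X33 → X37 → X24 → X30.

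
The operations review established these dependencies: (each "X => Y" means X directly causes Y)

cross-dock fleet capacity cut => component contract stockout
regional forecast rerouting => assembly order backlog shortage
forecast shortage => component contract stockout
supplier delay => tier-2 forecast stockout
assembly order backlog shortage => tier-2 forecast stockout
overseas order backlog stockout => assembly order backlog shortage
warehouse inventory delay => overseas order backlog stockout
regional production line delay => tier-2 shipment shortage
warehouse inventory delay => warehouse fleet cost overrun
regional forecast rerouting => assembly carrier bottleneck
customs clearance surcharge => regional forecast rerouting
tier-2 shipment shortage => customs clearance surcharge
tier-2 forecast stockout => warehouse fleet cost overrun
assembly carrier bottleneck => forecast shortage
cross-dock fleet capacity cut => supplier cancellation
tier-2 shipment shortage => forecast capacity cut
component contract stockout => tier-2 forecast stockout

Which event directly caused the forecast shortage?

the assembly carrier bottleneck

Upstream contributors include the regional production line delay, the tier-2 shipment shortage, the customs clearance surcharge, the regional forecast rerouting, but only the assembly carrier bottleneck feeds directly into the forecast shortage.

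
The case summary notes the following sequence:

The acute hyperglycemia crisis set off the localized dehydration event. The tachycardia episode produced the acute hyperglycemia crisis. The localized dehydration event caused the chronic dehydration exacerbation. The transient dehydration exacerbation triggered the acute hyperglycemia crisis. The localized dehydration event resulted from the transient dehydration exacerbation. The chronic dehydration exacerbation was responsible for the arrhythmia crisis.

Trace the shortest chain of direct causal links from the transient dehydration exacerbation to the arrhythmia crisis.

the transient dehydration exacerbation → the localized dehydration event
the localized dehydration event → the chronic dehydration exacerbation
the chronic dehydration exacerbation → the arrhythmia crisis
Length: 3 steps.

the transient dehydration exacerbation → the localized dehydration event → the chronic dehydration exacerbation → the arrhythmia crisis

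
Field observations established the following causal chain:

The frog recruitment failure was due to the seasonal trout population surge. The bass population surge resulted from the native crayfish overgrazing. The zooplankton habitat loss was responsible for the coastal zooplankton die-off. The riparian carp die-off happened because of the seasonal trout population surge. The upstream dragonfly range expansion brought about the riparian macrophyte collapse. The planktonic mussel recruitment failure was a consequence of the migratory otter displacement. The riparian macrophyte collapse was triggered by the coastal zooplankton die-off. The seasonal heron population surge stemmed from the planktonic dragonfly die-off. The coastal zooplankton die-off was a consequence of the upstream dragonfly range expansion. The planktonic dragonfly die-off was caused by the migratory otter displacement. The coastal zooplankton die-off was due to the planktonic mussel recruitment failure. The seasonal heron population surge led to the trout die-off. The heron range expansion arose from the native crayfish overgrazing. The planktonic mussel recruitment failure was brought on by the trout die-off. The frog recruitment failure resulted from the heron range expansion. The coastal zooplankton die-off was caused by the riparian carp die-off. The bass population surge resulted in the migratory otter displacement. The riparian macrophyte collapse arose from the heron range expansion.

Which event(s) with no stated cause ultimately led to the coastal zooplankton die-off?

the native crayfish overgrazing, the seasonal trout population surge, the upstream dragonfly range expansion, the zooplankton habitat loss

Tracing upstream from the coastal zooplankton die-off: the coastal zooplankton die-off ← the planktonic mussel recruitment failure ← the migratory otter displacement ← the bass population surge ← the native crayfish overgrazing.
A separate upstream branch: the coastal zooplankton die-off ← the riparian carp die-off ← the seasonal trout population surge.
A separate upstream branch: the coastal zooplankton die-off ← the zooplankton habitat loss.
A separate upstream branch: the coastal zooplankton die-off ← the upstream dragonfly range expansion.
Each of those chain origins has no stated cause.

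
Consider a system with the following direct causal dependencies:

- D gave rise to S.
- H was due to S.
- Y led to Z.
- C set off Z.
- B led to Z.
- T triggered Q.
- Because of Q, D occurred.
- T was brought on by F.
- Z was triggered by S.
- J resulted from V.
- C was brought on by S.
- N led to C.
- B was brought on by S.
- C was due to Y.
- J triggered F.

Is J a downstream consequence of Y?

Y leads to C, Z; J is not among them.

No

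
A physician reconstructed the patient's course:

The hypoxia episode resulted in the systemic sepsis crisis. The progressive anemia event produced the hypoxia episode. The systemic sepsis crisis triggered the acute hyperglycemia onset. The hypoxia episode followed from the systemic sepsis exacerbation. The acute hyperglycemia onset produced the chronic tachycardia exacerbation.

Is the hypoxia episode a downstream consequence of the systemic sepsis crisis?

No

The systemic sepsis crisis leads to the acute hyperglycemia onset, the chronic tachycardia exacerbation; the hypoxia episode is not among them.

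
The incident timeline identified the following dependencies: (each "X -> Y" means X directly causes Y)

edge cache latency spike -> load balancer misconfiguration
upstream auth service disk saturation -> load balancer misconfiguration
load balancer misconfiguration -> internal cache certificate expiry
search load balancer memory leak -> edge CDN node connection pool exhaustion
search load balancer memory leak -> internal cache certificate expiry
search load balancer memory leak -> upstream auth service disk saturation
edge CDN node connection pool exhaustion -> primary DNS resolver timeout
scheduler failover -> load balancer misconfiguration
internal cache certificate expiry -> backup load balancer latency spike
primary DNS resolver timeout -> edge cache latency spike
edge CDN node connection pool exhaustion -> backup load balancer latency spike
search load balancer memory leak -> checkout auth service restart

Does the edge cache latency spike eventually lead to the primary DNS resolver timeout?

The edge cache latency spike leads to the load balancer misconfiguration, the internal cache certificate expiry, the backup load balancer latency spike; the primary DNS resolver timeout is not among them.

No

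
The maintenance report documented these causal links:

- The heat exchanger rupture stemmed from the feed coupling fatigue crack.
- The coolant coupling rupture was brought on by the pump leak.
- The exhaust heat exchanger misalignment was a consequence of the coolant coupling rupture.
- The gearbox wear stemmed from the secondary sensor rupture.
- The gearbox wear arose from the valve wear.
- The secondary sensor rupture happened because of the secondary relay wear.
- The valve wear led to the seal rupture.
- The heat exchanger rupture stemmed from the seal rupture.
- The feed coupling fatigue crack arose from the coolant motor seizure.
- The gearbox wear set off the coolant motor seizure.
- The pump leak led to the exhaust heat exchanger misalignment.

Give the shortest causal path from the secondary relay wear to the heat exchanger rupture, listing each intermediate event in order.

the secondary relay wear → the secondary sensor rupture → the gearbox wear → the coolant motor seizure → the feed coupling fatigue crack → the heat exchanger rupture

the secondary relay wear → the secondary sensor rupture
the secondary sensor rupture → the gearbox wear
the gearbox wear → the coolant motor seizure
the coolant motor seizure → the feed coupling fatigue crack
the feed coupling fatigue crack → the heat exchanger rupture
Length: 5 steps.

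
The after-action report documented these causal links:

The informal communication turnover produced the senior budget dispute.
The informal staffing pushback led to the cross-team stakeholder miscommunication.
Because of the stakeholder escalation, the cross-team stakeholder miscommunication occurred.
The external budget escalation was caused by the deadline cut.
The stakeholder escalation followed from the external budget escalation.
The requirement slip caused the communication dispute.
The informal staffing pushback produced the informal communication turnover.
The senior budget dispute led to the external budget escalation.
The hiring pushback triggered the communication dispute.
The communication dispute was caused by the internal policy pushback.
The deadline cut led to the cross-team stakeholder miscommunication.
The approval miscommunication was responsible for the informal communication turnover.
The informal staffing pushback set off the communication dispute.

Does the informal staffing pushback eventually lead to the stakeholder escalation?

Yes

There is a causal chain: the informal staffing pushback → the informal communication turnover → the senior budget dispute → the external budget escalation → the stakeholder escalation.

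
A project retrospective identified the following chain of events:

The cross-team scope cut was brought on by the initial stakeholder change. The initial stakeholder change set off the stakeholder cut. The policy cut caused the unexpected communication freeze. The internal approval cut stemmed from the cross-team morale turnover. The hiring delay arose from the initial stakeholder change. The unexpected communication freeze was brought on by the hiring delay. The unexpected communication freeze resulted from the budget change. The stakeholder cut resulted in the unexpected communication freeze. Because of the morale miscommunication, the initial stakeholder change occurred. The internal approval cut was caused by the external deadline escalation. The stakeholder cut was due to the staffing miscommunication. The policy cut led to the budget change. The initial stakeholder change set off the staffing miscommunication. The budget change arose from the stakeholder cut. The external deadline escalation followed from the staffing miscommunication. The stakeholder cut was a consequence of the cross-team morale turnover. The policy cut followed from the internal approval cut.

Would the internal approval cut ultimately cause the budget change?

Yes

There is a causal chain: the internal approval cut → the policy cut → the budget change.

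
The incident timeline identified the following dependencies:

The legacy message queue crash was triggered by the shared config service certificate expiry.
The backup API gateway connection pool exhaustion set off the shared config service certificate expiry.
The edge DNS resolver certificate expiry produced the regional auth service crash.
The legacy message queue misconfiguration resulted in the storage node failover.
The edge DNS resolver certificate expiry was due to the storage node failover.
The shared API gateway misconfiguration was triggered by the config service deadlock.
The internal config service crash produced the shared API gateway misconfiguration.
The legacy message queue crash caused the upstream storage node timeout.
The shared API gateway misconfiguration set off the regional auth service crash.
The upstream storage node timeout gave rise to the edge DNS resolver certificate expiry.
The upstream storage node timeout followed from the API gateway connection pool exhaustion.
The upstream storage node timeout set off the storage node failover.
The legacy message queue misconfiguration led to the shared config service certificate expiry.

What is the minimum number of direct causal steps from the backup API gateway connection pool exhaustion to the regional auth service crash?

5

Shortest chain: the backup API gateway connection pool exhaustion → the shared config service certificate expiry → the legacy message queue crash → the upstream storage node timeout → the edge DNS resolver certificate expiry → the regional auth service crash.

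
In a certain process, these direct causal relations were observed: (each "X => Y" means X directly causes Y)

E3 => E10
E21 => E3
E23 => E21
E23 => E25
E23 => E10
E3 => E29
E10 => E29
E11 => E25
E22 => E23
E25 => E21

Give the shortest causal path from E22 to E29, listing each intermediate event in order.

E22 → E23
E23 → E10
E10 → E29
Length: 3 steps.

E22 → E23 → E10 → E29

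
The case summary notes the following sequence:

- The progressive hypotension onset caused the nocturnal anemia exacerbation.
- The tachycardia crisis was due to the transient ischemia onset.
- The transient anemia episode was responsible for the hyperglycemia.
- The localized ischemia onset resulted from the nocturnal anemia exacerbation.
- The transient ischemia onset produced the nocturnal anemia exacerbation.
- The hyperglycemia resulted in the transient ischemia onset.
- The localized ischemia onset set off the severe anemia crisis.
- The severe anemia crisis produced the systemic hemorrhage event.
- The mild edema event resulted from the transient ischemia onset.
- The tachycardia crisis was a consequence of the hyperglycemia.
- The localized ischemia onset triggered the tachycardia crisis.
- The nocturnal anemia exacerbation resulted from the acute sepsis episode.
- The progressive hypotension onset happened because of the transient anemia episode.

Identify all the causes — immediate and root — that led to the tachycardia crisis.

the acute sepsis episode, the hyperglycemia, the localized ischemia onset, the nocturnal anemia exacerbation, the progressive hypotension onset, the transient anemia episode, the transient ischemia onset

Immediate causes of the tachycardia crisis: the hyperglycemia, the transient ischemia onset, the localized ischemia onset.
Further upstream: the transient anemia episode, the progressive hypotension onset, the nocturnal anemia exacerbation, the acute sepsis episode.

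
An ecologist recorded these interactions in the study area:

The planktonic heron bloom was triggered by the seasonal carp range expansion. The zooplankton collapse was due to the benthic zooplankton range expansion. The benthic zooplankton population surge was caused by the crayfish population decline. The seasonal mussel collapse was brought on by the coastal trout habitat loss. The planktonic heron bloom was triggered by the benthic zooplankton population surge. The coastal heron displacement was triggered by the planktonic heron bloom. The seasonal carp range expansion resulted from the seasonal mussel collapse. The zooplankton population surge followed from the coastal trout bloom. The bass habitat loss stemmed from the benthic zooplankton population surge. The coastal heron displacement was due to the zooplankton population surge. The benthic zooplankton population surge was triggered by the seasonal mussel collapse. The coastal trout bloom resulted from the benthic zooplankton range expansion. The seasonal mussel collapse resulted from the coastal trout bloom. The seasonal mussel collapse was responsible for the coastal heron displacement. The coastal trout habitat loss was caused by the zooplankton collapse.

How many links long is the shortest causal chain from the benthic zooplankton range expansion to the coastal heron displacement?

Shortest chain: the benthic zooplankton range expansion → the coastal trout bloom → the zooplankton population surge → the coastal heron displacement.

3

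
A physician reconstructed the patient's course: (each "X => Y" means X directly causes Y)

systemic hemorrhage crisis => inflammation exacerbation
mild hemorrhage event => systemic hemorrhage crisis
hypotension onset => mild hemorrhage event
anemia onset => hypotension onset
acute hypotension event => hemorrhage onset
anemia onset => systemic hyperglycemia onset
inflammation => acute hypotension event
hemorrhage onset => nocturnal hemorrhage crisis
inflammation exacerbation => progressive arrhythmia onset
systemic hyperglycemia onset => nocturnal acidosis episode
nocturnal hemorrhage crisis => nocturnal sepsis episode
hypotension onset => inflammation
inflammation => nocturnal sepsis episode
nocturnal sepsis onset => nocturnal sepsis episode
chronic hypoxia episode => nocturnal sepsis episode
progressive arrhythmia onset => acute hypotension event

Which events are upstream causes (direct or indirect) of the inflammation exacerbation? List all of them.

the anemia onset, the hypotension onset, the mild hemorrhage event, the systemic hemorrhage crisis

Immediate cause of the inflammation exacerbation: the systemic hemorrhage crisis.
Further upstream: the anemia onset, the hypotension onset, the mild hemorrhage event.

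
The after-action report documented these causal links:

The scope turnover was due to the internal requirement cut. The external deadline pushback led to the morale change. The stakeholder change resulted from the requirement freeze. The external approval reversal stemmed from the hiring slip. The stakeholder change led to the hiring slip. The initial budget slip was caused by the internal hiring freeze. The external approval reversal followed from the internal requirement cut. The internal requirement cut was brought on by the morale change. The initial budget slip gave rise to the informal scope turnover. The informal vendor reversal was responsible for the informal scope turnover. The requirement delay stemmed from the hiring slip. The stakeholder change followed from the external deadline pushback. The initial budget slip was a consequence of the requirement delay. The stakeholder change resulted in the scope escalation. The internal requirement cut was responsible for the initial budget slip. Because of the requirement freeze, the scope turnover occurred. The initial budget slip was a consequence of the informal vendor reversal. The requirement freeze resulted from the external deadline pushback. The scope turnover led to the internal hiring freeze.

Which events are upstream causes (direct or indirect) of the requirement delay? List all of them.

the external deadline pushback, the hiring slip, the requirement freeze, the stakeholder change

Immediate cause of the requirement delay: the hiring slip.
Further upstream: the external deadline pushback, the requirement freeze, the stakeholder change.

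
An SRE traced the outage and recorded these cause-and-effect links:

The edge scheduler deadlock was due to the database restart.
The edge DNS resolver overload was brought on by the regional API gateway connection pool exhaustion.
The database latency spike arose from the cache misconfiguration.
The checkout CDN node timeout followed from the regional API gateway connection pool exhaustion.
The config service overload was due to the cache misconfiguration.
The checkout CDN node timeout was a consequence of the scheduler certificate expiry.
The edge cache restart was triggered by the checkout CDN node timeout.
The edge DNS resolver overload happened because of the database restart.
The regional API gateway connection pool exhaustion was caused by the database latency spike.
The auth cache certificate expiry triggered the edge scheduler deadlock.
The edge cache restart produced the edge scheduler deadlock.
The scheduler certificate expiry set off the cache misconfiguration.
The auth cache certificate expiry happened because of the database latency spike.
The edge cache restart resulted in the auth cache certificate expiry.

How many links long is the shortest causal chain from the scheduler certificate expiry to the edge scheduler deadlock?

Shortest chain: the scheduler certificate expiry → the checkout CDN node timeout → the edge cache restart → the edge scheduler deadlock.

3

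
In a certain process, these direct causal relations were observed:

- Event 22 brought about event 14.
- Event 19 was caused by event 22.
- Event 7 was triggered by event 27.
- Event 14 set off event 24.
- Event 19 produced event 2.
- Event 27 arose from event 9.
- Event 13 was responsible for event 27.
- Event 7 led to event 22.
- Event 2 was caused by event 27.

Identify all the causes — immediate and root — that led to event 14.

event 13, event 22, event 27, event 7, event 9

Immediate cause of event 14: event 22.
Further upstream: event 9, event 27, event 7, event 13.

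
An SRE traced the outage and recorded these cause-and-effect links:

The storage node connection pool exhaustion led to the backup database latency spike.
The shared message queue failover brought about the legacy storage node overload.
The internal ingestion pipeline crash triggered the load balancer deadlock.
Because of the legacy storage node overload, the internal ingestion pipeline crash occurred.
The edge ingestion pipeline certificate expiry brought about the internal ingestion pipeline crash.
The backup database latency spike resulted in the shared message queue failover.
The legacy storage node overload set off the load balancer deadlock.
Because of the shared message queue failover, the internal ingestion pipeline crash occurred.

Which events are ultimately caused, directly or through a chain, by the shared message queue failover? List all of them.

the internal ingestion pipeline crash, the legacy storage node overload, the load balancer deadlock

Direct effects: the legacy storage node overload, the internal ingestion pipeline crash.
2 steps out: the load balancer deadlock.
Not reachable from it: the storage node connection pool exhaustion, the backup database latency spike, the edge ingestion pipeline certificate expiry.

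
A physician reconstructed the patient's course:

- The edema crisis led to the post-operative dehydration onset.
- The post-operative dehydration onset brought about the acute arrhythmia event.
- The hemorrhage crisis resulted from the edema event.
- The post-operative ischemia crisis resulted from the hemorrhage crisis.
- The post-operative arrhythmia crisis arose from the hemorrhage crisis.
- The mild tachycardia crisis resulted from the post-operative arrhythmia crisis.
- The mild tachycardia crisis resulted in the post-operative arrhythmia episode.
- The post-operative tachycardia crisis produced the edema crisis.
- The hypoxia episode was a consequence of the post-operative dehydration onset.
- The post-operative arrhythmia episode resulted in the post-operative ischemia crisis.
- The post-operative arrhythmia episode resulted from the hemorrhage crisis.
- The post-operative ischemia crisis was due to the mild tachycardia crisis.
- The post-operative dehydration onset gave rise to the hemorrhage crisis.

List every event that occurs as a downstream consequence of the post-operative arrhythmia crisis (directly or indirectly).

Direct effects: the mild tachycardia crisis.
2 steps out: the post-operative arrhythmia episode, the post-operative ischemia crisis.
Not reachable from it: the post-operative tachycardia crisis, the edema crisis, the post-operative dehydration onset, the acute arrhythmia event, the hemorrhage crisis, the hypoxia episode, the edema event.

the mild tachycardia crisis, the post-operative arrhythmia episode, the post-operative ischemia crisis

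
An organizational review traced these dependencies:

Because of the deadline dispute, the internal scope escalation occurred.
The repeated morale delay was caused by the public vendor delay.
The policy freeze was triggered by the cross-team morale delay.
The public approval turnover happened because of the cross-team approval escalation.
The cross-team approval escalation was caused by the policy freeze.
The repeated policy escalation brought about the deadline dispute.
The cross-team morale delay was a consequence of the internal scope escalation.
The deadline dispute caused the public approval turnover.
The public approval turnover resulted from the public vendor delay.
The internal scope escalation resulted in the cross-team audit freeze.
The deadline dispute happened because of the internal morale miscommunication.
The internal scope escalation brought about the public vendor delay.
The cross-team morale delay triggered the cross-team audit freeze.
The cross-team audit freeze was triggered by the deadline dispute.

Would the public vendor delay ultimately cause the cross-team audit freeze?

No

The public vendor delay leads to the repeated morale delay, the public approval turnover; the cross-team audit freeze is not among them.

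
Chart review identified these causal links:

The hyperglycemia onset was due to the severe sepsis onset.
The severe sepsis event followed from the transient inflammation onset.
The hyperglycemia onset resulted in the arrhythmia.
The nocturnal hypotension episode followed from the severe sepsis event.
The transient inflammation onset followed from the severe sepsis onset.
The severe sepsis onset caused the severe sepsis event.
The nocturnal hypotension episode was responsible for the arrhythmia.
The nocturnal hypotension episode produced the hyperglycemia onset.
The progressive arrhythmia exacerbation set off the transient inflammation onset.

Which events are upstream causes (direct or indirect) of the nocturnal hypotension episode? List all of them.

Immediate cause of the nocturnal hypotension episode: the severe sepsis event.
Further upstream: the severe sepsis onset, the progressive arrhythmia exacerbation, the transient inflammation onset.

the progressive arrhythmia exacerbation, the severe sepsis event, the severe sepsis onset, the transient inflammation onset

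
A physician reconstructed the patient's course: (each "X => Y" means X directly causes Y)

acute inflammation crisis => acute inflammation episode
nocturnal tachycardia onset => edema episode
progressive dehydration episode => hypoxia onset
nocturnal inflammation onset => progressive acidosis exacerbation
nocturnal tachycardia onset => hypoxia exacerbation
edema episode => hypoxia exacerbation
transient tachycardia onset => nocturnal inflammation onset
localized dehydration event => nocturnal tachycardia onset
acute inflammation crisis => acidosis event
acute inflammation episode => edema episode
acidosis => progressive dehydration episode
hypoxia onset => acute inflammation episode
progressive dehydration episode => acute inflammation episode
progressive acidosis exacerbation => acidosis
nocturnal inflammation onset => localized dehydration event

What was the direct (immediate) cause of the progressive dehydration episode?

the acidosis

Upstream contributors include the transient tachycardia onset, the nocturnal inflammation onset, the progressive acidosis exacerbation, but only the acidosis feeds directly into the progressive dehydration episode.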